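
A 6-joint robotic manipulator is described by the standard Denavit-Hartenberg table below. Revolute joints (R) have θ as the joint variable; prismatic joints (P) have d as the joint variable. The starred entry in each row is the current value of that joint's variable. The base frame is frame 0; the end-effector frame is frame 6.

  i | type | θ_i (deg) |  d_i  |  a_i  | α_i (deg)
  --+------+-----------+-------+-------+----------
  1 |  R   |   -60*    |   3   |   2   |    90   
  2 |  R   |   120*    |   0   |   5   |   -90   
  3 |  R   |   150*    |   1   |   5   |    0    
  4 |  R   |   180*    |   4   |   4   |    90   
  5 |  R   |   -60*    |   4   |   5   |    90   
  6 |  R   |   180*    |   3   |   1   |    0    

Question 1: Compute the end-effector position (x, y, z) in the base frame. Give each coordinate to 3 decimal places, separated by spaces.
after link 1: o_1 = (1.0000, -1.7321, 3.0000)
after link 2: o_2 = (-0.2500, 0.4330, 7.3301)
after link 3: o_3 = (2.5646, 0.5580, 3.0801)
after link 4: o_4 = (-1.7655, 4.0580, 4.0801)
after link 5: o_5 = (-4.0143, -1.4752, 6.3881)
after link 6: o_6 = (-1.7276, -2.3379, 4.3816)

-1.728 -2.338 4.382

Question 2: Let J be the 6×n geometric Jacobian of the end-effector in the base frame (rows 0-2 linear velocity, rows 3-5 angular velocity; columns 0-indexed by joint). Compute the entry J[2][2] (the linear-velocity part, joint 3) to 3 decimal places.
axis z_2 = (-0.4330,0.7500,-0.5000); lever o_n−o_2 = (-1.4776,-2.7709,-2.9486)
cross product → J_v[:, 2] = (-3.5969,-0.5380,2.3080)
J_ω[:, 2] = z_2
entry J[2][2] = 2.3080

2.308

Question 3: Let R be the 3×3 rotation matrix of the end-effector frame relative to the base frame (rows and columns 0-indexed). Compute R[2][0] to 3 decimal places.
End-effector x-axis (col 0 of R) = (-0.0502,0.5870,-0.8080)
R[2][0] = -0.8080

-0.808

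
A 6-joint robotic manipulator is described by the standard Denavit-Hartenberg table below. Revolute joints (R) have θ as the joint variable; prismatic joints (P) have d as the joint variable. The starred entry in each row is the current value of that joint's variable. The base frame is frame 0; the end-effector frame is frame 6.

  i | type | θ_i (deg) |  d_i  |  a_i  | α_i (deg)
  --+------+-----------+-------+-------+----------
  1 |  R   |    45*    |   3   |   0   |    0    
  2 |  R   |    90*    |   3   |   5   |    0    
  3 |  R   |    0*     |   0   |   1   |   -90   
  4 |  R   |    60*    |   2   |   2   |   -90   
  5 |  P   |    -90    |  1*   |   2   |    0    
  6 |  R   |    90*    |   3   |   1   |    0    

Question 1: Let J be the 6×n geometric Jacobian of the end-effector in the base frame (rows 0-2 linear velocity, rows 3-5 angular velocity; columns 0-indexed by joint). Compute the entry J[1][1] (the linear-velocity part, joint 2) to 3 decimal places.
-5.682

axis z_1 = (0.0000,0.0000,1.0000); lever o_n−o_1 = (-5.6822,0.0254,-1.5981)
cross product → J_v[:, 1] = (-0.0254,-5.6822,0.0000)
J_ω[:, 1] = z_1
entry J[1][1] = -5.6822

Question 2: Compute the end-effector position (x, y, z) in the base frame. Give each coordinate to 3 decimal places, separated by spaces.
after link 1: o_1 = (0.0000, 0.0000, 3.0000)
after link 2: o_2 = (-3.5355, 3.5355, 6.0000)
after link 3: o_3 = (-4.2426, 4.2426, 6.0000)
after link 4: o_4 = (-6.3640, 3.5355, 4.2679)
after link 5: o_5 = (-7.1658, 1.5089, 3.7679)
after link 6: o_6 = (-5.6822, 0.0254, 1.4019)

-5.682 0.025 1.402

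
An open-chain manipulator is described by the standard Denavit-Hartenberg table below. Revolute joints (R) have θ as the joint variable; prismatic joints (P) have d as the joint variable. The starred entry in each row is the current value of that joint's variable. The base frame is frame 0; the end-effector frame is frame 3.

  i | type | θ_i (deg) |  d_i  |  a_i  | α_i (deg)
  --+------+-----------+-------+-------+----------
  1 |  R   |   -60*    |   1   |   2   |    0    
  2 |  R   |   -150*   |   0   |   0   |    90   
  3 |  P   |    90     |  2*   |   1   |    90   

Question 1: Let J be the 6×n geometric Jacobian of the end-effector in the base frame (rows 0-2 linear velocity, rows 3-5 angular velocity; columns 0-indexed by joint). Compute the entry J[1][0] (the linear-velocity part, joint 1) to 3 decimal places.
axis z_0 = ẑ; lever o_n−o_0 = (2.0000,0.0000,2.0000)
cross product → J_v[:, 0] = (-0.0000,2.0000,0.0000)
J_ω[:, 0] = z_0
entry J[1][0] = 2.0000

2.000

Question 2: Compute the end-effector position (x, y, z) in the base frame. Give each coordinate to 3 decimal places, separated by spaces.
2.000 0.000 2.000

after link 1: o_1 = (1.0000, -1.7321, 1.0000)
after link 2: o_2 = (1.0000, -1.7321, 1.0000)
after link 3: o_3 = (2.0000, 0.0000, 2.0000)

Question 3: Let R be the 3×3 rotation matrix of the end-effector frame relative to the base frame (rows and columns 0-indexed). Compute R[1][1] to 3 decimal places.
End-effector y-axis (col 1 of R) = (0.5000,0.8660,0.0000)
R[1][1] = 0.8660

0.866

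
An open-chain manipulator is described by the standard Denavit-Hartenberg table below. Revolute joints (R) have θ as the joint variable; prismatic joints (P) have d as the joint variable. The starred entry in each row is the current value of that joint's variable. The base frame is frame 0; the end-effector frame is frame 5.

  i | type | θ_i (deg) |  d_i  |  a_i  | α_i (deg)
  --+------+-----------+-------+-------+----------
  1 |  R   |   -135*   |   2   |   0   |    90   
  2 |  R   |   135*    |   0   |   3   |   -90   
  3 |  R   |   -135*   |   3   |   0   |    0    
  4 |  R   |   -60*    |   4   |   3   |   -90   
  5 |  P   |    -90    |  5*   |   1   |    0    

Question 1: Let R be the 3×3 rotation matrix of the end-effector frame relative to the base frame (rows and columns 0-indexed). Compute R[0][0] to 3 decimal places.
0.500

End-effector x-axis (col 0 of R) = (0.5000,0.5000,-0.7071)
R[0][0] = 0.5000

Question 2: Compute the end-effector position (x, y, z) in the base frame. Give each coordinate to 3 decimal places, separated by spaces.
after link 1: o_1 = (0.0000, 0.0000, 2.0000)
after link 2: o_2 = (1.5000, 1.5000, 4.1213)
after link 3: o_3 = (3.0000, 3.0000, 2.0000)
after link 4: o_4 = (4.1001, 3.0021, -2.8775)
after link 5: o_5 = (0.5380, 6.2701, -4.4996)

0.538 6.270 -4.500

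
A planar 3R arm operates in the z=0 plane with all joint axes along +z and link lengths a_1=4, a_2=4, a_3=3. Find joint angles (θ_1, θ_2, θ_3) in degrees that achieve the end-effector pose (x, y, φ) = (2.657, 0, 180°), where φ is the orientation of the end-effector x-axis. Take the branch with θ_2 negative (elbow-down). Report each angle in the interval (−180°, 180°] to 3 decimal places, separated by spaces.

44.999 -89.997 -135.001

wrist centre = target − a_3·(cos φ, sin φ) = (5.6570, -0.0000)
cos θ_2 = (32.0016−4²−4²)/(2·4·4) = 0.0001; θ_2 = -89.9970° (elbow-down)
β = atan2(-0.0000,5.6570) = -0.0000°; ψ = atan2(-4.0000,4.0002) = -44.9985°
θ_1 = β − ψ = 44.9985°
θ_3 = φ − θ_1 − θ_2 = -135.0015° (wrapped to (-180°,180°])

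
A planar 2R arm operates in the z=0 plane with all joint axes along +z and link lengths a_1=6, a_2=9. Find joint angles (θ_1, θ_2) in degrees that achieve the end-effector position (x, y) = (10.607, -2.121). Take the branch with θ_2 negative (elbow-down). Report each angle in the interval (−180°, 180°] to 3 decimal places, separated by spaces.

44.999 -89.996

cos θ_2 = (117.0071−6²−9²)/(2·6·9) = 0.0001; θ_2 = -89.9962° (elbow-down)
β = atan2(-2.1210,10.6070) = -11.3079°; ψ = atan2(-9.0000,6.0006) = -56.3073°
θ_1 = β − ψ = 44.9995°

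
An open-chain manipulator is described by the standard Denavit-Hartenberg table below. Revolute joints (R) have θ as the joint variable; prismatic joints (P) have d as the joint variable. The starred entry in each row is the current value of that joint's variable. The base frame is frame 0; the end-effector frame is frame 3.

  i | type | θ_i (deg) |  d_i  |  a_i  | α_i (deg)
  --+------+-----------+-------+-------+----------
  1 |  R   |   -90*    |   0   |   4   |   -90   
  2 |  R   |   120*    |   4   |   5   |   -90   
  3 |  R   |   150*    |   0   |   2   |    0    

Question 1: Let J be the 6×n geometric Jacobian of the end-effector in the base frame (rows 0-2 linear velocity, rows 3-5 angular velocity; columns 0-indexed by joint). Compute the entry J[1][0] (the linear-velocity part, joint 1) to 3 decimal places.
axis z_0 = ẑ; lever o_n−o_0 = (3.0000,-2.3660,-2.8301)
cross product → J_v[:, 0] = (2.3660,3.0000,-0.0000)
J_ω[:, 0] = z_0
entry J[1][0] = 3.0000

3.000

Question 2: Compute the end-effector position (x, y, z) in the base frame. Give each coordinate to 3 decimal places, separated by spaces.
after link 1: o_1 = (0.0000, -4.0000, 0.0000)
after link 2: o_2 = (4.0000, -1.5000, -4.3301)
after link 3: o_3 = (3.0000, -2.3660, -2.8301)

3.000 -2.366 -2.830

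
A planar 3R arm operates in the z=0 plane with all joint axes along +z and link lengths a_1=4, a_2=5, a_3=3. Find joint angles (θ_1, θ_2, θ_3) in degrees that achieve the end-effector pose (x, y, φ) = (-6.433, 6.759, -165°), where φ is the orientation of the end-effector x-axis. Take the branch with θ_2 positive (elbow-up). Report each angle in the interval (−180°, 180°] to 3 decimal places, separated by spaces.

89.994 45.007 59.999

wrist centre = target − a_3·(cos φ, sin φ) = (-3.5352, 7.5355)
cos θ_2 = (69.2809−4²−5²)/(2·4·5) = 0.7070; θ_2 = 45.0068° (elbow-up)
β = atan2(7.5355,-3.5352) = 115.1334°; ψ = atan2(3.5360,7.5351) = 25.1389°
θ_1 = β − ψ = 89.9944°
θ_3 = φ − θ_1 − θ_2 = 59.9988° (wrapped to (-180°,180°])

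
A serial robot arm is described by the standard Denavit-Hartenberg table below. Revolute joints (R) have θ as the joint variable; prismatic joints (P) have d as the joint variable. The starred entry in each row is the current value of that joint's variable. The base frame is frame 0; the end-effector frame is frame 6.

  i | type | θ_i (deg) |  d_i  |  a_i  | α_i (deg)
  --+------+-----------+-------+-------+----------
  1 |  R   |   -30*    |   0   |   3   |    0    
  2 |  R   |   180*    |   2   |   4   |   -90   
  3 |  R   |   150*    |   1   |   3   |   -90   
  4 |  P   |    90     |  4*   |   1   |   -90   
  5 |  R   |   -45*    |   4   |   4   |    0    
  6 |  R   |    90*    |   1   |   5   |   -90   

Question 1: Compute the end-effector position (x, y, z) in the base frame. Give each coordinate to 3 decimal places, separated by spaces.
2.242 6.054 5.852

after link 1: o_1 = (2.5981, -1.5000, 0.0000)
after link 2: o_2 = (-0.8660, 0.5000, 2.0000)
after link 3: o_3 = (0.8840, -1.6651, 0.5000)
after link 4: o_4 = (3.1160, -1.7990, 3.9641)
after link 5: o_5 = (2.7550, 1.6754, 8.4136)
after link 6: o_6 = (2.2418, 6.0542, 5.8517)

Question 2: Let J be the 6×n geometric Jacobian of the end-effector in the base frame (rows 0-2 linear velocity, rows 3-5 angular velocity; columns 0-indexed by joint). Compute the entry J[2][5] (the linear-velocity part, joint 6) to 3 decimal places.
axis z_5 = (-0.7500,0.4330,0.5000); lever o_n−o_5 = (-0.5132,4.3788,-2.5619)
cross product → J_v[:, 5] = (-3.2987,-2.1780,-3.0619)
J_ω[:, 5] = z_5
entry J[2][5] = -3.0619

-3.062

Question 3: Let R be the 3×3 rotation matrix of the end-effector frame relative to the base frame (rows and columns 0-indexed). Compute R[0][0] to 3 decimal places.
End-effector x-axis (col 0 of R) = (0.0474,0.7891,-0.6124)
R[0][0] = 0.0474

0.047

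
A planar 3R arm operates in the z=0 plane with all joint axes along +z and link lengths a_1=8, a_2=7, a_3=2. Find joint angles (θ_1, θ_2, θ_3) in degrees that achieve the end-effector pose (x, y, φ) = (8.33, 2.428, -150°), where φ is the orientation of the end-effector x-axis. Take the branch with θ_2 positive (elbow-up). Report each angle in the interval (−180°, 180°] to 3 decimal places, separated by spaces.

-22.374 90.002 142.372

wrist centre = target − a_3·(cos φ, sin φ) = (10.0621, 3.4280)
cos θ_2 = (112.9961−8²−7²)/(2·8·7) = -0.0000; θ_2 = 90.0020° (elbow-up)
β = atan2(3.4280,10.0621) = 18.8133°; ψ = atan2(7.0000,7.9998) = 41.1868°
θ_1 = β − ψ = -22.3735°
θ_3 = φ − θ_1 − θ_2 = 142.3715° (wrapped to (-180°,180°])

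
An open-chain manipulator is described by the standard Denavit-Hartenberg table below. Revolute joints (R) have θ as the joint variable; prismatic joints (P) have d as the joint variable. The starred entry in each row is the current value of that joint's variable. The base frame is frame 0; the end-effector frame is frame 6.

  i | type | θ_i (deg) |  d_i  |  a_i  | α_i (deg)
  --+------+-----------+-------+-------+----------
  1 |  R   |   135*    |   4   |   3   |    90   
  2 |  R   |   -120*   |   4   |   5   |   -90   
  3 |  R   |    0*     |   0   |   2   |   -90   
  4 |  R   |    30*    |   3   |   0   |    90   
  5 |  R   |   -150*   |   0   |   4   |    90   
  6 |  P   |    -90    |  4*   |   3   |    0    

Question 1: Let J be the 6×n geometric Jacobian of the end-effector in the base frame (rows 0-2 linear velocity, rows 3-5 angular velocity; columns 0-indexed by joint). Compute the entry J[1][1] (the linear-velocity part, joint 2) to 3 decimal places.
0.518

axis z_1 = (0.7071,0.7071,0.0000); lever o_n−o_1 = (-0.1387,-0.5176,-0.7321)
cross product → J_v[:, 1] = (-0.5176,0.5176,-0.2679)
J_ω[:, 1] = z_1
entry J[1][1] = 0.5176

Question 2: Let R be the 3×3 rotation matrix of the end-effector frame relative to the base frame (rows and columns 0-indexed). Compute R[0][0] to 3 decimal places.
0.354

End-effector x-axis (col 0 of R) = (0.3536,-0.3536,0.8660)
R[0][0] = 0.3536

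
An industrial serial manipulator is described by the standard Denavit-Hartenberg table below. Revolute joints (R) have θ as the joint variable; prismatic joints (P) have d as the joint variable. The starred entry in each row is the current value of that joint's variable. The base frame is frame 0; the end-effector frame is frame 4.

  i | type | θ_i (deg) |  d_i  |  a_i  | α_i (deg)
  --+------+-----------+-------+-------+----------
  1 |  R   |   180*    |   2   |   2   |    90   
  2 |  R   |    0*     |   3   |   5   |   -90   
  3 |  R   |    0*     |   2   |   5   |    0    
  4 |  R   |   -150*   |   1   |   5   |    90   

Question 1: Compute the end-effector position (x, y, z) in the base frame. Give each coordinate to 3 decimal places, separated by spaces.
-7.670 5.500 5.000

after link 1: o_1 = (-2.0000, 0.0000, 2.0000)
after link 2: o_2 = (-7.0000, 3.0000, 2.0000)
after link 3: o_3 = (-12.0000, 3.0000, 4.0000)
after link 4: o_4 = (-7.6699, 5.5000, 5.0000)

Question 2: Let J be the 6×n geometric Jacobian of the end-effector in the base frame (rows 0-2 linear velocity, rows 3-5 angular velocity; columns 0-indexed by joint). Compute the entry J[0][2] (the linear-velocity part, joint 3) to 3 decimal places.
-2.500

axis z_2 = (0.0000,0.0000,1.0000); lever o_n−o_2 = (-0.6699,2.5000,3.0000)
cross product → J_v[:, 2] = (-2.5000,-0.6699,0.0000)
J_ω[:, 2] = z_2
entry J[0][2] = -2.5000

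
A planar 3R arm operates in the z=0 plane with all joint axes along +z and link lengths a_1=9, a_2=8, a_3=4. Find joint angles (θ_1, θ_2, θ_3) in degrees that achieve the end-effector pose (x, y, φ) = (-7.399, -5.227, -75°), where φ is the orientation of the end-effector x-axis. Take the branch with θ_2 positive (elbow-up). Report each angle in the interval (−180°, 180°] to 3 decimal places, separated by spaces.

wrist centre = target − a_3·(cos φ, sin φ) = (-8.4343, -1.3633)
cos θ_2 = (72.9956−9²−8²)/(2·9·8) = -0.5000; θ_2 = 120.0020° (elbow-up)
β = atan2(-1.3633,-8.4343) = -170.8183°; ψ = atan2(6.9281,4.9998) = 54.1833°
θ_1 = β − ψ = -225.0015°
θ_3 = φ − θ_1 − θ_2 = 29.9995° (wrapped to (-180°,180°])

134.998 120.002 29.999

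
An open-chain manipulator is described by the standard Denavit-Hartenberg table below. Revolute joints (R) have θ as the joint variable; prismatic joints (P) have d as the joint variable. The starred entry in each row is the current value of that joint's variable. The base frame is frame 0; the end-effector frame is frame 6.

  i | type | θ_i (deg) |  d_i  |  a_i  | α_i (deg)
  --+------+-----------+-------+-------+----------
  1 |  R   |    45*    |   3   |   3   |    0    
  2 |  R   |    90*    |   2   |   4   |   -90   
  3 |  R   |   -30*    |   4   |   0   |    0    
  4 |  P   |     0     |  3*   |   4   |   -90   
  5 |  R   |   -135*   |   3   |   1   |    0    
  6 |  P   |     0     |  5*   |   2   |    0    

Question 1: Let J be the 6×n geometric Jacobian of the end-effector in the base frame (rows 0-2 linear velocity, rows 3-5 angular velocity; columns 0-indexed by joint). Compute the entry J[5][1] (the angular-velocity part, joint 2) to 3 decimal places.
axis z_1 = (0.0000,0.0000,1.0000); lever o_n−o_1 = (-13.2571,0.3576,-3.9889)
cross product → J_v[:, 1] = (-0.3576,-13.2571,0.0000)
J_ω[:, 1] = z_1
entry J[5][1] = 1.0000

1.000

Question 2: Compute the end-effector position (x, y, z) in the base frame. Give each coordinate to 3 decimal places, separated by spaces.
-11.136 2.479 -0.989

after link 1: o_1 = (2.1213, 2.1213, 3.0000)
after link 2: o_2 = (-0.7071, 4.9497, 5.0000)
after link 3: o_3 = (-3.5355, 2.1213, 5.0000)
after link 4: o_4 = (-8.1063, 2.4495, 7.0000)
after link 5: o_5 = (-9.2340, 2.5771, 4.0484)
after link 6: o_6 = (-11.1357, 2.4789, -0.9889)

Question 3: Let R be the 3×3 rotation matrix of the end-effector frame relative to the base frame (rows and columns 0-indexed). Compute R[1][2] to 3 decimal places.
End-effector z-axis (col 2 of R) = (-0.3536,0.3536,-0.8660)
R[1][2] = 0.3536

0.354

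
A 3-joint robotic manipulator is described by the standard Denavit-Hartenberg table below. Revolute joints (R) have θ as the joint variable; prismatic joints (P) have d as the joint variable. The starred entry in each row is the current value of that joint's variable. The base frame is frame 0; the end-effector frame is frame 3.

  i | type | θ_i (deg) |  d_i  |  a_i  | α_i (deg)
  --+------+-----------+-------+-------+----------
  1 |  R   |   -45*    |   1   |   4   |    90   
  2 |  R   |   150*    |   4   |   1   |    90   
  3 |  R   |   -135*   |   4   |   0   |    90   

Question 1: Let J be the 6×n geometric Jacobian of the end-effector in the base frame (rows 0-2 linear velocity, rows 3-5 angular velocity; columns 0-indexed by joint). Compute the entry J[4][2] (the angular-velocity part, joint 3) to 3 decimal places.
axis z_2 = (0.3536,-0.3536,0.8660); lever o_n−o_2 = (1.4142,-1.4142,3.4641)
cross product → J_v[:, 2] = (0.0000,-0.0000,-0.0000)
J_ω[:, 2] = z_2
entry J[4][2] = -0.3536

-0.354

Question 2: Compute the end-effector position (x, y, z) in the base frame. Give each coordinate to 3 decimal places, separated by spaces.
0.802 -6.459 4.964

after link 1: o_1 = (2.8284, -2.8284, 1.0000)
after link 2: o_2 = (-0.6124, -5.0445, 1.5000)
after link 3: o_3 = (0.8018, -6.4587, 4.9641)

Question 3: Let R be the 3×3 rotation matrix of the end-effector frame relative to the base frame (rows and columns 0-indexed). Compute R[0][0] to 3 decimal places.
End-effector x-axis (col 0 of R) = (0.9330,0.0670,-0.3536)
R[0][0] = 0.9330

0.933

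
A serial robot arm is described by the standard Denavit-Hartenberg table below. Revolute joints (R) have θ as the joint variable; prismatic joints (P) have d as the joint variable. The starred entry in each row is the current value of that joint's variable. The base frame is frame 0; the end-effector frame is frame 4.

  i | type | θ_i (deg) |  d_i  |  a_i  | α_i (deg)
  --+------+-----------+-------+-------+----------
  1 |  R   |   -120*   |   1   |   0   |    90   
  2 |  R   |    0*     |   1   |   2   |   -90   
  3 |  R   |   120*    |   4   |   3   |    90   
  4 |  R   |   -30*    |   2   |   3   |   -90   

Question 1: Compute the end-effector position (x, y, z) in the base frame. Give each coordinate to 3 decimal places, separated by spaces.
3.732 -3.232 3.500

after link 1: o_1 = (0.0000, 0.0000, 1.0000)
after link 2: o_2 = (-1.8660, -1.2321, 1.0000)
after link 3: o_3 = (1.1340, -1.2321, 5.0000)
after link 4: o_4 = (3.7321, -3.2321, 3.5000)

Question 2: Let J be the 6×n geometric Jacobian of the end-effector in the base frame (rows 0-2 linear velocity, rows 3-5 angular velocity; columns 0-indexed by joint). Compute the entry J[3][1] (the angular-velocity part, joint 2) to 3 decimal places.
-0.866

axis z_1 = (-0.8660,0.5000,0.0000); lever o_n−o_1 = (3.7321,-3.2321,2.5000)
cross product → J_v[:, 1] = (1.2500,2.1651,0.9330)
J_ω[:, 1] = z_1
entry J[3][1] = -0.8660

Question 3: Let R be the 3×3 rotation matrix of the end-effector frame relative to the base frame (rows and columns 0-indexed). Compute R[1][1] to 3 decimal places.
End-effector y-axis (col 1 of R) = (0.0000,1.0000,-0.0000)
R[1][1] = 1.0000

1.000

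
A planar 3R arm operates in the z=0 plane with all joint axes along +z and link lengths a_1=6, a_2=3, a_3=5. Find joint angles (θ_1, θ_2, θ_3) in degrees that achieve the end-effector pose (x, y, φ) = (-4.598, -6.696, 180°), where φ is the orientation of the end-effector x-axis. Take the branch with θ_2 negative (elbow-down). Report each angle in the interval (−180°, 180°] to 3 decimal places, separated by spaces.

-59.999 -90.003 -29.998

wrist centre = target − a_3·(cos φ, sin φ) = (0.4020, -6.6960)
cos θ_2 = (44.9980−6²−3²)/(2·6·3) = -0.0001; θ_2 = -90.0032° (elbow-down)
β = atan2(-6.6960,0.4020) = -86.5643°; ψ = atan2(-3.0000,5.9998) = -26.5657°
θ_1 = β − ψ = -59.9986°
θ_3 = φ − θ_1 − θ_2 = -29.9982° (wrapped to (-180°,180°])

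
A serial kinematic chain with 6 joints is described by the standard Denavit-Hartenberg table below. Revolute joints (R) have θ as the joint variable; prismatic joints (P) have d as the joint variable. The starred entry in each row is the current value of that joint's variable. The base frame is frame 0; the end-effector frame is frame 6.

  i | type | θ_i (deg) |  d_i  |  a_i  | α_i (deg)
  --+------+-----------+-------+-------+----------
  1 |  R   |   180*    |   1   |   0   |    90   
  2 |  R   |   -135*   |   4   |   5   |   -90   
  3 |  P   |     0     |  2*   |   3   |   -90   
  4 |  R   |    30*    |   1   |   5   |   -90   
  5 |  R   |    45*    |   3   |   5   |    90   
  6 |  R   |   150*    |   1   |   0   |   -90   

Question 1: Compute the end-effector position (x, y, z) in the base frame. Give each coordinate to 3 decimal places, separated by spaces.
13.947 5.828 -5.565

after link 1: o_1 = (0.0000, 0.0000, 1.0000)
after link 2: o_2 = (3.5355, 4.0000, -2.5355)
after link 3: o_3 = (4.2426, 4.0000, -6.0711)
after link 4: o_4 = (9.0723, 3.0000, -7.3652)
after link 5: o_5 = (13.2638, 6.5355, -5.3824)
after link 6: o_6 = (13.9468, 5.8284, -5.5655)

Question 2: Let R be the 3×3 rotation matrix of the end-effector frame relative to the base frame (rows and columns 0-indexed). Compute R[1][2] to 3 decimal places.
End-effector z-axis (col 2 of R) = (-0.5657,-0.3536,-0.7450)
R[1][2] = -0.3536

-0.354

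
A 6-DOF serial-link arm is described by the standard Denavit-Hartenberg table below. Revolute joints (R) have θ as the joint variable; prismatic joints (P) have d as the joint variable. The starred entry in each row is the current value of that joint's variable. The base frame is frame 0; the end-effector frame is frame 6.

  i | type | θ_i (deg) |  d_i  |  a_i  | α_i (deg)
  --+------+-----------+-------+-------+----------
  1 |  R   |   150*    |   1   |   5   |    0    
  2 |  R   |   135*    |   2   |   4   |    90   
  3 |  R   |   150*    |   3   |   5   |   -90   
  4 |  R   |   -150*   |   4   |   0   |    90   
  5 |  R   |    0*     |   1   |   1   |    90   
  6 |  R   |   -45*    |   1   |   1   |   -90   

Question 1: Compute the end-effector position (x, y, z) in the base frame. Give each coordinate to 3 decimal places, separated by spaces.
after link 1: o_1 = (-4.3301, 2.5000, 1.0000)
after link 2: o_2 = (-3.2949, -1.3637, 3.0000)
after link 3: o_3 = (-7.3133, 2.0424, 5.5000)
after link 4: o_4 = (-7.8310, 3.9743, 2.0359)
after link 5: o_5 = (-7.1712, 2.9263, 1.3529)
after link 6: o_6 = (-7.9168, 1.9768, 2.0895)

-7.917 1.977 2.090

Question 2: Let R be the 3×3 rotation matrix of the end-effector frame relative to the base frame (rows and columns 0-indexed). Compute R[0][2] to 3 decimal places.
End-effector z-axis (col 2 of R) = (0.4665,-0.7410,-0.4830)
R[0][2] = 0.4665

0.467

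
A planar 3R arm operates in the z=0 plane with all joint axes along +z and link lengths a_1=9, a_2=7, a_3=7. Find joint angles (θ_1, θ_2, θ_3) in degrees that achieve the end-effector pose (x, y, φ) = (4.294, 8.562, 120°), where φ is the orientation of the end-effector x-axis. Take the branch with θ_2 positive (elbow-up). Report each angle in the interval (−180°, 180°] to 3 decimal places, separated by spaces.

-30.001 120.002 29.999

wrist centre = target − a_3·(cos φ, sin φ) = (7.7940, 2.4998)
cos θ_2 = (66.9955−9²−7²)/(2·9·7) = -0.5000; θ_2 = 120.0023° (elbow-up)
β = atan2(2.4998,7.7940) = 17.7830°; ψ = atan2(6.0620,5.4998) = 47.7843°
θ_1 = β − ψ = -30.0013°
θ_3 = φ − θ_1 − θ_2 = 29.9990° (wrapped to (-180°,180°])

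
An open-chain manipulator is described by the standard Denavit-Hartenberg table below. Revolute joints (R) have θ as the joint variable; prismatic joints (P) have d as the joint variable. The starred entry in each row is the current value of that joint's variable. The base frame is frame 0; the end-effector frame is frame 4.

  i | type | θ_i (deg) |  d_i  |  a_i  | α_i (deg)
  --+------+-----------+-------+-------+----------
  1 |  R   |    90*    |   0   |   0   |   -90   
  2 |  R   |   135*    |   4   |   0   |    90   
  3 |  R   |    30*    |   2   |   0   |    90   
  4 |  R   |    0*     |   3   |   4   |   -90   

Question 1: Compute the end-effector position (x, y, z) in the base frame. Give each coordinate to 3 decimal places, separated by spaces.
-3.402 -2.096 -4.924

after link 1: o_1 = (0.0000, 0.0000, 0.0000)
after link 2: o_2 = (-4.0000, 0.0000, 0.0000)
after link 3: o_3 = (-4.0000, 1.4142, -1.4142)
after link 4: o_4 = (-3.4019, -2.0959, -4.9244)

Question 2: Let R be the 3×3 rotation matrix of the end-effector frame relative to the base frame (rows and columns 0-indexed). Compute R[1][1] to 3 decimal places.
0.354

End-effector y-axis (col 1 of R) = (-0.8660,0.3536,0.3536)
R[1][1] = 0.3536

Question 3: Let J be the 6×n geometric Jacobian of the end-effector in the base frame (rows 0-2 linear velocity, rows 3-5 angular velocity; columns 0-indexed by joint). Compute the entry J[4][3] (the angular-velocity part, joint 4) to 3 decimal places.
axis z_3 = (0.8660,-0.3536,-0.3536); lever o_n−o_3 = (0.5981,-3.5101,-3.5101)
cross product → J_v[:, 3] = (-0.0000,2.8284,-2.8284)
J_ω[:, 3] = z_3
entry J[4][3] = -0.3536

-0.354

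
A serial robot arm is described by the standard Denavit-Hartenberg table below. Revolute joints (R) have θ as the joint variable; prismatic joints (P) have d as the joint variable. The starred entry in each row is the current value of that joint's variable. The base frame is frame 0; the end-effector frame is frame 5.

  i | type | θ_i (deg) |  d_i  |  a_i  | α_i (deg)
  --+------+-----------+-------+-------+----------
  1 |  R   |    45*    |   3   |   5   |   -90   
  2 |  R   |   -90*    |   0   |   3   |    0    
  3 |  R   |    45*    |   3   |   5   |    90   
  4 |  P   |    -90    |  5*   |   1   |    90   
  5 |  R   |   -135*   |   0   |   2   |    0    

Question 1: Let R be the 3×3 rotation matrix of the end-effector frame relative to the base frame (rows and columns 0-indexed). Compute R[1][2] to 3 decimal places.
End-effector z-axis (col 2 of R) = (-0.5000,-0.5000,-0.7071)
R[1][2] = -0.5000

-0.500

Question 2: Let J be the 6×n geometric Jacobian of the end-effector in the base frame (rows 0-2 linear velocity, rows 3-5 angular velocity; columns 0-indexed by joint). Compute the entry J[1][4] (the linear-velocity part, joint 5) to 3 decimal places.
axis z_4 = (-0.5000,-0.5000,-0.7071); lever o_n−o_4 = (-0.2929,1.7071,-1.0000)
cross product → J_v[:, 4] = (1.7071,-0.2929,-1.0000)
J_ω[:, 4] = z_4
entry J[1][4] = -0.2929

-0.293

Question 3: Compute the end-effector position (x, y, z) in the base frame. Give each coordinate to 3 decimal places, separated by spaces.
after link 1: o_1 = (3.5355, 3.5355, 3.0000)
after link 2: o_2 = (3.5355, 3.5355, 6.0000)
after link 3: o_3 = (3.9142, 8.1569, 9.5355)
after link 4: o_4 = (2.1213, 4.9497, 13.0711)
after link 5: o_5 = (1.8284, 6.6569, 12.0711)

1.828 6.657 12.071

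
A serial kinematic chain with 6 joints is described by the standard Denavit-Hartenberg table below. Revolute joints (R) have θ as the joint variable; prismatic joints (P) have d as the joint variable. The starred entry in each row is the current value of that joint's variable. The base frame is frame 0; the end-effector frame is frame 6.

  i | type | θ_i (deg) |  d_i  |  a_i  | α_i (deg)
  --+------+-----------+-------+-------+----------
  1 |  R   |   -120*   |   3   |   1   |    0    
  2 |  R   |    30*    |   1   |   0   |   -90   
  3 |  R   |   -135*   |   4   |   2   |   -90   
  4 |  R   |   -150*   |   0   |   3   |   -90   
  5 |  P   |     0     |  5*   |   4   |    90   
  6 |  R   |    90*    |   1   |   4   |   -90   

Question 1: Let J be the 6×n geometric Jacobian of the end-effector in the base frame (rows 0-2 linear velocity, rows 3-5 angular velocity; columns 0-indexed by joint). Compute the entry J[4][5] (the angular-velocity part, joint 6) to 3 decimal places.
axis z_5 = (0.0000,-0.7071,0.7071); lever o_n−o_5 = (3.4641,0.7071,2.1213)
cross product → J_v[:, 5] = (-2.0000,2.4495,2.4495)
J_ω[:, 5] = z_5
entry J[4][5] = -0.7071

-0.707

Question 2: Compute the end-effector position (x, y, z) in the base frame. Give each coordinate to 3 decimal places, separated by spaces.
14.794 -1.264 5.017

after link 1: o_1 = (-0.5000, -0.8660, 3.0000)
after link 2: o_2 = (-0.5000, -0.8660, 4.0000)
after link 3: o_3 = (3.5000, 0.5482, 5.4142)
after link 4: o_4 = (5.0000, -1.2889, 3.5771)
after link 5: o_5 = (11.3301, -1.9707, 2.8954)
after link 6: o_6 = (14.7942, -1.2635, 5.0167)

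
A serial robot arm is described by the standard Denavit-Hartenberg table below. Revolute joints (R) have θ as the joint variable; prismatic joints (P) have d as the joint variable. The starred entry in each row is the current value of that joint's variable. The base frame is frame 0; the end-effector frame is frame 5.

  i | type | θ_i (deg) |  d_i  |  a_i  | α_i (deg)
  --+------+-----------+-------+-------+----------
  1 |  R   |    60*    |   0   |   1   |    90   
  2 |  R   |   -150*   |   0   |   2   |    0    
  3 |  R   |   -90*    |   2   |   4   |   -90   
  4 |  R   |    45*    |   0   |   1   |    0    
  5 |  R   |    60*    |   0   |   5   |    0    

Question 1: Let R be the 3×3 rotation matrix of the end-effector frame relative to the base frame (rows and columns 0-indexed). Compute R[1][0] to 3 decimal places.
0.595

End-effector x-axis (col 0 of R) = (-0.7718,0.5950,-0.2241)
R[1][0] = 0.5950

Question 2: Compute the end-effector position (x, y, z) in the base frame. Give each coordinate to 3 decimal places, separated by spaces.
-4.282 -0.343 1.956

after link 1: o_1 = (0.5000, 0.8660, 0.0000)
after link 2: o_2 = (-0.3660, -0.6340, -1.0000)
after link 3: o_3 = (0.3660, -3.3660, 2.4641)
after link 4: o_4 = (-0.4231, -3.3187, 3.0765)
after link 5: o_5 = (-4.2822, -0.3435, 1.9558)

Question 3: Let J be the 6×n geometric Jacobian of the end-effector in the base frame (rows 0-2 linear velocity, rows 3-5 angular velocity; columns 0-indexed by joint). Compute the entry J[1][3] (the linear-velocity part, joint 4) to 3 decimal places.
axis z_3 = (-0.4330,-0.7500,-0.5000); lever o_n−o_3 = (-4.6482,3.0225,-0.5083)
cross product → J_v[:, 3] = (1.8925,2.1040,-4.7950)
J_ω[:, 3] = z_3
entry J[1][3] = 2.1040

2.104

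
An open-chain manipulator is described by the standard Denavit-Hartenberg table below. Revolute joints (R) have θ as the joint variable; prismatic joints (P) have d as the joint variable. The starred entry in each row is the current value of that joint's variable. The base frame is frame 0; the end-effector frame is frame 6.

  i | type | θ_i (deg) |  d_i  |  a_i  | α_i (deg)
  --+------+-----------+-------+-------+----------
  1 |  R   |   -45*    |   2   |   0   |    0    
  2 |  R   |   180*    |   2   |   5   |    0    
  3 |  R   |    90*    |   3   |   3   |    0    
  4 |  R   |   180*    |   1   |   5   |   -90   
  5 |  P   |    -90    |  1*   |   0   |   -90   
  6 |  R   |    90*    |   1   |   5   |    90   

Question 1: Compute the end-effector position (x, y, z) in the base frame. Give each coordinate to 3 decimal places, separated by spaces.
after link 1: o_1 = (0.0000, 0.0000, 2.0000)
after link 2: o_2 = (-3.5355, 3.5355, 4.0000)
after link 3: o_3 = (-5.6569, 1.4142, 7.0000)
after link 4: o_4 = (-2.1213, 4.9497, 8.0000)
after link 5: o_5 = (-2.8284, 5.6569, 8.0000)
after link 6: o_6 = (1.4142, 2.8284, 8.0000)

1.414 2.828 8.000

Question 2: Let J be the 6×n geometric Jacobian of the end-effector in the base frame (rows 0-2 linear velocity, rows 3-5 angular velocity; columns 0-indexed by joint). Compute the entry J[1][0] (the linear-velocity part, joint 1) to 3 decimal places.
1.414

axis z_0 = ẑ; lever o_n−o_0 = (1.4142,2.8284,8.0000)
cross product → J_v[:, 0] = (-2.8284,1.4142,0.0000)
J_ω[:, 0] = z_0
entry J[1][0] = 1.4142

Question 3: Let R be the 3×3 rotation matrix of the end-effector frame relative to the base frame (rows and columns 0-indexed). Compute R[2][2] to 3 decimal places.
End-effector z-axis (col 2 of R) = (0.0000,0.0000,1.0000)
R[2][2] = 1.0000

1.000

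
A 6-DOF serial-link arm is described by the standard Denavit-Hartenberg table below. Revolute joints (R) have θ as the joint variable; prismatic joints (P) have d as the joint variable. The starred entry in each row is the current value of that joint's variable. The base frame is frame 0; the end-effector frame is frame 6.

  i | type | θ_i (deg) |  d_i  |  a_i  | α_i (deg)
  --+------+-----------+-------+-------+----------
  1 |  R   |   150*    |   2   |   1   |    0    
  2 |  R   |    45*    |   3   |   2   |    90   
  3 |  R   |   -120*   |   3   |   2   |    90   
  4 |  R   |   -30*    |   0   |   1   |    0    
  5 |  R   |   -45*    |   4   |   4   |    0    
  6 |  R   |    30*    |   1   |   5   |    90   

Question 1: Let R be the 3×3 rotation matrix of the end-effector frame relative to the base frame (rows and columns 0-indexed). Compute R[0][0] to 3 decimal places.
0.525

End-effector x-axis (col 0 of R) = (0.5245,-0.5915,-0.6124)
R[0][0] = 0.5245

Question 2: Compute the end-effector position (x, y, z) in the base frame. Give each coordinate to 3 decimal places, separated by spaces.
after link 1: o_1 = (-0.8660, 0.5000, 2.0000)
after link 2: o_2 = (-2.7979, -0.0176, 5.0000)
after link 3: o_3 = (-2.6084, 3.1390, 3.2679)
after link 4: o_4 = (-2.0607, 2.7681, 2.5179)
after link 5: o_5 = (2.7853, 0.0666, 3.6214)
after link 6: o_6 = (6.2444, -2.6668, 1.0595)

6.244 -2.667 1.060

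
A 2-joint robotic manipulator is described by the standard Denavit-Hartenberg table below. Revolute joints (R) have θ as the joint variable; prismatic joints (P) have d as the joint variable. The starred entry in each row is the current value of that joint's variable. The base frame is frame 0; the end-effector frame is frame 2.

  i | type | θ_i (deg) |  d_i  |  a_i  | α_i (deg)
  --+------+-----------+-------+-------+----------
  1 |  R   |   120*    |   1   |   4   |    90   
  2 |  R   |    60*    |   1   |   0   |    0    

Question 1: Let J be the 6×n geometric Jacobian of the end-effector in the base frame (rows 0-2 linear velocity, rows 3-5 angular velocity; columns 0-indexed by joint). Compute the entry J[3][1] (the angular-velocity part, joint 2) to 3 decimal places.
0.866

axis z_1 = (0.8660,0.5000,0.0000); lever o_n−o_1 = (0.8660,0.5000,0.0000)
cross product → J_v[:, 1] = (-0.0000,0.0000,-0.0000)
J_ω[:, 1] = z_1
entry J[3][1] = 0.8660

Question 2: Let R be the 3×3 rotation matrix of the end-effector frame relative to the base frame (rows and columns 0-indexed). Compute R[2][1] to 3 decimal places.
0.500

End-effector y-axis (col 1 of R) = (0.4330,-0.7500,0.5000)
R[2][1] = 0.5000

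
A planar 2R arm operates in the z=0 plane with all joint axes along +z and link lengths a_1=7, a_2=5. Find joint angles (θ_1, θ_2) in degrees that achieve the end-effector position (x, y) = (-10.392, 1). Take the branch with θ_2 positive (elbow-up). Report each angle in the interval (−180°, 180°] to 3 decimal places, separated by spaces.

149.998 60.006

cos θ_2 = (108.9937−7²−5²)/(2·7·5) = 0.4999; θ_2 = 60.0060° (elbow-up)
β = atan2(1.0000,-10.3920) = 174.5035°; ψ = atan2(4.3304,9.4995) = 24.5060°
θ_1 = β − ψ = 149.9975°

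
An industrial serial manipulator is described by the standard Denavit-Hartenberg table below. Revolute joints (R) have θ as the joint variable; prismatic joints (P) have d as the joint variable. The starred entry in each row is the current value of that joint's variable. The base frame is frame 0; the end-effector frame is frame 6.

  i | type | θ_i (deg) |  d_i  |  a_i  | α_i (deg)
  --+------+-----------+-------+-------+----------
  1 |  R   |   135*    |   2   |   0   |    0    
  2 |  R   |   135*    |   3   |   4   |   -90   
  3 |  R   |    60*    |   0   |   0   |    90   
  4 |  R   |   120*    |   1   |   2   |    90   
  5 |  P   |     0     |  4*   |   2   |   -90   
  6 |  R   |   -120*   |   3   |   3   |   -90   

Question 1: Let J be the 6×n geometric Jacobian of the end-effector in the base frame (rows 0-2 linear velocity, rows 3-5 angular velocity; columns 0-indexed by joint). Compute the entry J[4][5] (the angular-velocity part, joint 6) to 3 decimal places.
-0.866

axis z_5 = (-0.0000,-0.8660,0.5000); lever o_n−o_5 = (-0.0000,-4.0981,-1.0981)
cross product → J_v[:, 5] = (3.0000,-0.0000,-0.0000)
J_ω[:, 5] = z_5
entry J[4][5] = -0.8660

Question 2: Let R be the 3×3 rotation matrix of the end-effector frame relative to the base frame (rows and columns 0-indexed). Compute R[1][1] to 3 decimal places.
0.866

End-effector y-axis (col 1 of R) = (0.0000,0.8660,-0.5000)
R[1][1] = 0.8660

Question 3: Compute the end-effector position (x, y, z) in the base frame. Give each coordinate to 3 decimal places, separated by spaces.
after link 1: o_1 = (0.0000, 0.0000, 2.0000)
after link 2: o_2 = (-0.0000, -4.0000, 5.0000)
after link 3: o_3 = (-0.0000, -4.0000, 5.0000)
after link 4: o_4 = (1.7321, -4.3660, 6.3660)
after link 5: o_5 = (5.4641, -5.5981, 4.2321)
after link 6: o_6 = (5.4641, -9.6962, 3.1340)

5.464 -9.696 3.134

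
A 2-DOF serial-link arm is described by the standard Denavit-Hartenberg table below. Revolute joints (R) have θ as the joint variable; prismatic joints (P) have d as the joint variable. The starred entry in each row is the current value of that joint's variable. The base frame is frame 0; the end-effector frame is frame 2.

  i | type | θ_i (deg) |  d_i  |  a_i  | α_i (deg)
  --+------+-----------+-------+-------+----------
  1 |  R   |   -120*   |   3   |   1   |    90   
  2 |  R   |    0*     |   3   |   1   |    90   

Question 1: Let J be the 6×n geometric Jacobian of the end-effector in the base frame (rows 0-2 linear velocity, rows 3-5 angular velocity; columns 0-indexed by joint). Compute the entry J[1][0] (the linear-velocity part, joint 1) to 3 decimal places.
-3.598

axis z_0 = ẑ; lever o_n−o_0 = (-3.5981,-0.2321,3.0000)
cross product → J_v[:, 0] = (0.2321,-3.5981,0.0000)
J_ω[:, 0] = z_0
entry J[1][0] = -3.5981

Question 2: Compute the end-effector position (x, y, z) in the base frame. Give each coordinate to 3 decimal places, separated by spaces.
-3.598 -0.232 3.000

after link 1: o_1 = (-0.5000, -0.8660, 3.0000)
after link 2: o_2 = (-3.5981, -0.2321, 3.0000)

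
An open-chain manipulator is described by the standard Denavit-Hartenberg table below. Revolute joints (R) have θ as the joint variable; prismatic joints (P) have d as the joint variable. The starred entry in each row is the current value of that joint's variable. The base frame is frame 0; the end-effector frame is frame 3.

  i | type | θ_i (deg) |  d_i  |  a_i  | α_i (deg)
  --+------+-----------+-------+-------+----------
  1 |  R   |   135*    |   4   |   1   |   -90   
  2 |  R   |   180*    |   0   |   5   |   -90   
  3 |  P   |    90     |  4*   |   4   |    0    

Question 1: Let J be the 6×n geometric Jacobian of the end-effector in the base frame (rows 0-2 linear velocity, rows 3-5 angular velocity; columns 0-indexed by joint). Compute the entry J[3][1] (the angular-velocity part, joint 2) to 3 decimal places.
axis z_1 = (-0.7071,-0.7071,0.0000); lever o_n−o_1 = (6.3640,-0.7071,4.0000)
cross product → J_v[:, 1] = (-2.8284,2.8284,5.0000)
J_ω[:, 1] = z_1
entry J[3][1] = -0.7071

-0.707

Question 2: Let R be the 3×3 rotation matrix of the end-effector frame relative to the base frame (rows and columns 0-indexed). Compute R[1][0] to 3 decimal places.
End-effector x-axis (col 0 of R) = (0.7071,0.7071,-0.0000)
R[1][0] = 0.7071

0.707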